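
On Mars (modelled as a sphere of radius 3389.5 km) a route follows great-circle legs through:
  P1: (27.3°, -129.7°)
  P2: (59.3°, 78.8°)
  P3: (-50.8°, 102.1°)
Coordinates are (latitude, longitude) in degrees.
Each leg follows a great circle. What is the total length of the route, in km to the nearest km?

11948 km

Leg P1→P2: central angle 1.5751 rad, distance 5338.9 km.
Leg P2→P3: central angle 1.9498 rad, distance 6608.8 km.
Total: 5338.9 + 6608.8 ≈ 11948 km.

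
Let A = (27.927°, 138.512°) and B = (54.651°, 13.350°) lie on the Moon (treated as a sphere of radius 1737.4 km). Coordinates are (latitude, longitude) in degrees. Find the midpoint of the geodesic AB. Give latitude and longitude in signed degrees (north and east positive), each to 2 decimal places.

Central angle δ = 1.4831 rad. Interpolating on the sphere with fraction f = 0.5:
P = [sin((1−f)δ)·A + sin(fδ)·B] / sin δ = 0.6780·A + 0.6780·B in Cartesian coordinates,
giving P = (-0.0671, 0.4874, 0.8706), i.e. latitude 60.53°, longitude 97.84°.

60.53°, 97.84°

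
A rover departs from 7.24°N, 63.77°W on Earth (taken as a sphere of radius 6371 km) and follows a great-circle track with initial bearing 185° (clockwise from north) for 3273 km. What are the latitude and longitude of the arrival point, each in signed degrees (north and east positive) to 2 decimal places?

Angular distance δ = d/R = 3273/6371 = 0.51373 rad; initial bearing θ = 3.2289 rad.
sin φ₂ = sin φ₁ cos δ + cos φ₁ sin δ cos θ = (0.1260)(0.8709) + (0.9920)(0.4914)(-0.9962) = -0.3759, so φ₂ = -22.08°.
Δλ = atan2(sin θ sin δ cos φ₁, cos δ − sin φ₁ sin φ₂) = atan2(-0.0425, 0.9183) = -2.649°.
λ₂ = -63.770° − 2.649° = -66.42°.

-22.08°, -66.42°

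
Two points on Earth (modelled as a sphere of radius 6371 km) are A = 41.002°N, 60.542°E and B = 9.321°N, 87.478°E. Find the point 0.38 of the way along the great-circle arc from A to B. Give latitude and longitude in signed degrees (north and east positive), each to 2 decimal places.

Central angle δ = 0.6917 rad. Interpolating on the sphere with fraction f = 0.38:
P = [sin((1−f)δ)·A + sin(fδ)·B] / sin δ = 0.6519·A + 0.4074·B in Cartesian coordinates,
giving P = (0.2596, 0.8300, 0.4937), i.e. latitude 29.58°, longitude 72.63°.

29.58°, 72.63°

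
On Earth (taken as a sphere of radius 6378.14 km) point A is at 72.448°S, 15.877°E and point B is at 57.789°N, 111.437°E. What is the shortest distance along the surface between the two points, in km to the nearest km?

16176 km

In radians: φ₁ = -1.2645, φ₂ = 1.0086, Δλ = 95.560° = 1.6678 rad.
Haversine: a = sin²(Δφ/2) + cos φ₁ cos φ₂ sin²(Δλ/2) = 0.8230 + (0.3016)(0.5330)(0.5484) = 0.91114.
Central angle c = 2·arcsin(√a) = 2.53619 rad.
Distance = R·c = 6378.14 × 2.5362 ≈ 16176 km.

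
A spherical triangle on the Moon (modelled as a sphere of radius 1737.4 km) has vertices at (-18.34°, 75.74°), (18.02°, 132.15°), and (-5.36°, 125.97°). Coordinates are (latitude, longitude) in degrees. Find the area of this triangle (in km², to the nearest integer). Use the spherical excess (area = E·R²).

Side lengths (central angles): a = 0.4217, b = 0.8841, c = 1.1570 rad; semiperimeter s = 1.2314.
By l'Huilier's theorem, tan(E/4) = √[tan(s/2) tan((s−a)/2) tan((s−b)/2) tan((s−c)/2)], giving spherical excess E = 0.1778 rad.
Area = E·R² = 0.1778 × (1737.4)² ≈ 536844 km².

536844 km²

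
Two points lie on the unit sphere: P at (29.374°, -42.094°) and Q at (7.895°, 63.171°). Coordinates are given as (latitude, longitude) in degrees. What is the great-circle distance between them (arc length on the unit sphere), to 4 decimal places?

Let φ₁ = 0.5127 rad, φ₂ = 0.1378 rad, and Δλ = 1.8372 rad.
Haversine: a = sin²(Δφ/2) + cos φ₁ cos φ₂ sin²(Δλ/2) = 0.0347 + (0.8714)(0.9905)(0.6316) = 0.57994.
Central angle c = 2·arcsin(√a) = 1.73137 rad.
On the unit sphere the arc length equals the central angle: 1.7314.

1.7314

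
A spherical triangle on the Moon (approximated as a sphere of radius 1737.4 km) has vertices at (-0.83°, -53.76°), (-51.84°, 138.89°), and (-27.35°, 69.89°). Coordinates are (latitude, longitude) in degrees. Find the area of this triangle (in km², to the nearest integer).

Side lengths (central angles): a = 0.9789, b = 2.0777, c = 2.2036 rad; semiperimeter s = 2.6301.
By l'Huilier's theorem, tan(E/4) = √[tan(s/2) tan((s−a)/2) tan((s−b)/2) tan((s−c)/2)], giving spherical excess E = 1.8687 rad.
Area = E·R² = 1.8687 × (1737.4)² ≈ 5640765 km².

5640765 km²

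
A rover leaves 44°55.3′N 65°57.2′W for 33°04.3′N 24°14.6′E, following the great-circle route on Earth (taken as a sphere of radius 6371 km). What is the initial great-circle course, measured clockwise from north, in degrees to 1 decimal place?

With φ₁ = 0.7840, φ₂ = 0.5772, Δλ = 1.5742 rad, the forward-azimuth formula gives
θ = atan2( sin Δλ cos φ₂ , cos φ₁ sin φ₂ − sin φ₁ cos φ₂ cos Δλ ) = atan2(0.8380, 0.3884) = 65.13°.
So the initial bearing is 65.1°.

65.1°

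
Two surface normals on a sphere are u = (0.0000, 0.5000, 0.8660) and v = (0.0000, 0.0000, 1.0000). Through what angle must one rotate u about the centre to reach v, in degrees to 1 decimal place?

30.0°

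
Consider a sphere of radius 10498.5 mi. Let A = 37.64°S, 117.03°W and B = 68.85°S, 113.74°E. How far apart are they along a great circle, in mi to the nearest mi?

In radians: φ₁ = -0.6569, φ₂ = -1.2017, Δλ = -129.230° = -2.2555 rad.
cos c = sin φ₁ sin φ₂ + cos φ₁ cos φ₂ cos Δλ = (-0.6107)(-0.9326) + (0.7919)(0.3608)(-0.6324) = 0.38887,
so c = arccos(0.38887) = 1.17140 rad.
Distance = R·c = 10498.5 × 1.1714 ≈ 12298 mi.

12298 mi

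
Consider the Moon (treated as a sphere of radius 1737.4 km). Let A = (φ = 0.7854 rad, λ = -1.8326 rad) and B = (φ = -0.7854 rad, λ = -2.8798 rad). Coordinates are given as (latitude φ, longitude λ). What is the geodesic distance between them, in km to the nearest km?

In radians: φ₁ = 0.7854, φ₂ = -0.7854, Δλ = -60.000° = -1.0472 rad.
Haversine: a = sin²(Δφ/2) + cos φ₁ cos φ₂ sin²(Δλ/2) = 0.5000 + (0.7071)(0.7071)(0.2500) = 0.62500.
Central angle c = 2·arcsin(√a) = 1.82348 rad.
Distance = R·c = 1737.4 × 1.8235 ≈ 3168 km.

3168 km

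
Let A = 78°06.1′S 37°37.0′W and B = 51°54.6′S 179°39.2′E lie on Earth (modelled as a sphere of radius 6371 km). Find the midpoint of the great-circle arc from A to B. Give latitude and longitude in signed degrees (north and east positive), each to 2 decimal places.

The central angle between A and B is δ = 0.8380 rad.
With f = 0.5, the slerp weights are sin((1−f)δ)/sin δ = 0.5474 and sin(fδ)/sin δ = 0.5474.
Weighted sum of the unit vectors: (0.5474)·(0.1633,-0.1258,-0.9785) + (0.5474)·(-0.6169,0.0037,-0.7870) = (-0.2483, -0.0668, -0.9664).
Converting back: φ = atan2(z, √(x²+y²)) = -75.10°, λ = atan2(y, x) = -164.93°.

-75.10°, -164.93°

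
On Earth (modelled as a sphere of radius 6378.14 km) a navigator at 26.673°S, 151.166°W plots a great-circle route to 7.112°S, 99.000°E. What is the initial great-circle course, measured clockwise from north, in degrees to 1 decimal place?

Δλ = -109.834° = -1.9170 rad.
y = sin Δλ · cos φ₂ = (-0.9407)(0.9923) = -0.9334
x = cos φ₁ sin φ₂ − sin φ₁ cos φ₂ cos Δλ = (0.8936)(-0.1238) − (-0.4489)(0.9923)(-0.3393) = -0.2618
θ = atan2(y, x) = -105.67°; adding 360° gives 254.3°.

254.3°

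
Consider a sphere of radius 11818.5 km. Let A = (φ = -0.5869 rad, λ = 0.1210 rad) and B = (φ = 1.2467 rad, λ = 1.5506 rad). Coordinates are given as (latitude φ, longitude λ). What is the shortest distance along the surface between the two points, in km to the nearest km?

In radians: φ₁ = -0.5869, φ₂ = 1.2467, Δλ = 81.910° = 1.4296 rad.
cos c = sin φ₁ sin φ₂ + cos φ₁ cos φ₂ cos Δλ = (-0.5538)(0.9479) + (0.8327)(0.3185)(0.1407) = -0.48764,
so c = arccos(-0.48764) = 2.08018 rad.
Distance = R·c = 11818.5 × 2.0802 ≈ 24585 km.

24585 km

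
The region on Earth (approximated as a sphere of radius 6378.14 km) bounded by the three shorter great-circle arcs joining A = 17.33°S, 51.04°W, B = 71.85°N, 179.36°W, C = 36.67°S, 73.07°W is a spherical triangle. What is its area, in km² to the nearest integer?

Side lengths (central angles): a = 2.2621, b = 0.4785, c = 2.0572 rad; semiperimeter s = 2.3989.
By l'Huilier's theorem, tan(E/4) = √[tan(s/2) tan((s−a)/2) tan((s−b)/2) tan((s−c)/2)], giving spherical excess E = 0.8214 rad.
Area = E·R² = 0.8214 × (6378.14)² ≈ 33413574 km².

33413574 km²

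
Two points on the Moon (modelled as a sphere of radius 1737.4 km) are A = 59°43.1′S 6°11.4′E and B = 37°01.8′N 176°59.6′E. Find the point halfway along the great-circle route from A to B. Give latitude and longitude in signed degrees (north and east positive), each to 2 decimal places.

-40.02°, 161.98°

The central angle between A and B is δ = 2.7324 rad.
With f = 0.5, the slerp weights are sin((1−f)δ)/sin δ = 2.4610 and sin(fδ)/sin δ = 2.4610.
Weighted sum of the unit vectors: (2.4610)·(0.5013,0.0544,-0.8636) + (2.4610)·(-0.7972,0.0419,0.6022) = (-0.7282, 0.2369, -0.6431).
Converting back: φ = atan2(z, √(x²+y²)) = -40.02°, λ = atan2(y, x) = 161.98°.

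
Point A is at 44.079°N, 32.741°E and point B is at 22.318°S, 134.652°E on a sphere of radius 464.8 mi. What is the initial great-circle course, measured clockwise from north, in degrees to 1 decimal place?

98.8°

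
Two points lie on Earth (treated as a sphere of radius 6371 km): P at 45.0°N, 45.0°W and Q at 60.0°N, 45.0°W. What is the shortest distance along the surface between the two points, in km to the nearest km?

1668 km

With latitudes φ₁ = 45.000°, φ₂ = 60.000° and longitude difference Δλ = 0.000°:
Haversine: a = sin²(Δφ/2) + cos φ₁ cos φ₂ sin²(Δλ/2) = 0.0170 + (0.7071)(0.5000)(0.0000) = 0.01704.
Central angle c = 2·arcsin(√a) = 0.26180 rad.
Distance = R·c = 6371 × 0.2618 ≈ 1668 km.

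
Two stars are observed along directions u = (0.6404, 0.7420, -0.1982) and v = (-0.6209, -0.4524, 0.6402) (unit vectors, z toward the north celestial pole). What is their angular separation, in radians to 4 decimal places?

u·v = -0.8602; |u| = 1.0000, |v| = 1.0000.
cos θ = (u·v)/(|u||v|) = -0.8602, so θ = 2.6064 rad.

2.6064 rad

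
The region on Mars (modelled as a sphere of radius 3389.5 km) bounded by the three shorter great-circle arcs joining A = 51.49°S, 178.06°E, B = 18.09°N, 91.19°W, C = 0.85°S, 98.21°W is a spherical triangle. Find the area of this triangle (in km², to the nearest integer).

1428644 km²

Side lengths (central angles): a = 0.3519, b = 1.4911, c = 1.8242 rad; semiperimeter s = 1.8336.
By l'Huilier's theorem, tan(E/4) = √[tan(s/2) tan((s−a)/2) tan((s−b)/2) tan((s−c)/2)], giving spherical excess E = 0.1244 rad.
Area = E·R² = 0.1244 × (3389.5)² ≈ 1428644 km².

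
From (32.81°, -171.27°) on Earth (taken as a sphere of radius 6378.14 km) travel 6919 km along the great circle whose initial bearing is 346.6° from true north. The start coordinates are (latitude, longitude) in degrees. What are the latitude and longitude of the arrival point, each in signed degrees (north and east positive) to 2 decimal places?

77.43°, 79.00°

Angular distance δ = d/R = 6919/6378.14 = 1.08480 rad; initial bearing θ = 6.0493 rad.
sin φ₂ = sin φ₁ cos δ + cos φ₁ sin δ cos θ = (0.5419)(0.4671) + (0.8405)(0.8842)(0.9728) = 0.9760, so φ₂ = 77.43°.
Δλ = atan2(sin θ sin δ cos φ₁, cos δ − sin φ₁ sin φ₂) = atan2(-0.1722, -0.0618) = -109.731°.
λ₂ = -171.270° − 109.731° = -281.00° → 79.00° after wrapping to (−180°, 180°].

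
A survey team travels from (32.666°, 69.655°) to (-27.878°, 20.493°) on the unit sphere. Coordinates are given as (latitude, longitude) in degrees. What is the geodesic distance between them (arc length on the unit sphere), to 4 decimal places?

1.3344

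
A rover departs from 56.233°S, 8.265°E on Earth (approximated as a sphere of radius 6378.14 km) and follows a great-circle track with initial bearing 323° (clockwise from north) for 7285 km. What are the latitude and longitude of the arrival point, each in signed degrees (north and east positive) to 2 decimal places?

Angular distance δ = d/R = 7285/6378.14 = 1.14218 rad; initial bearing θ = 5.6374 rad.
sin φ₂ = sin φ₁ cos δ + cos φ₁ sin δ cos θ = (-0.8313)(0.4156) + (0.5558)(0.9095)(0.7986) = 0.0582, so φ₂ = 3.34°.
Δλ = atan2(sin θ sin δ cos φ₁, cos δ − sin φ₁ sin φ₂) = atan2(-0.3042, 0.4640) = -33.251°.
λ₂ = 8.265° − 33.251° = -24.99°.

3.34°, -24.99°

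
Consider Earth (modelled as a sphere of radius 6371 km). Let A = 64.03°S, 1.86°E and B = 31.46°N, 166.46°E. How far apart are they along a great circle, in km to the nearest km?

16238 km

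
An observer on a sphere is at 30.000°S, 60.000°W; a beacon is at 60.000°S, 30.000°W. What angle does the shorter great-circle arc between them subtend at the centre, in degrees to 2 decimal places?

36.10°

Let φ₁ = -0.5236 rad, φ₂ = -1.0472 rad, and Δλ = 0.5236 rad.
Haversine: a = sin²(Δφ/2) + cos φ₁ cos φ₂ sin²(Δλ/2) = 0.0670 + (0.8660)(0.5000)(0.0670) = 0.09599.
Central angle c = 2·arcsin(√a) = 0.63003 rad.
So the angular separation is 36.10°.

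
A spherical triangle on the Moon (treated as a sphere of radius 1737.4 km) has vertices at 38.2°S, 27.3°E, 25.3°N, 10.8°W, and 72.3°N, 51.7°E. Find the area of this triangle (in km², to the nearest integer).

2395317 km²

Side lengths (central angles): a = 1.0074, b = 1.9515, c = 1.2715 rad; semiperimeter s = 2.1152.
By l'Huilier's theorem, tan(E/4) = √[tan(s/2) tan((s−a)/2) tan((s−b)/2) tan((s−c)/2)], giving spherical excess E = 0.7935 rad.
Area = E·R² = 0.7935 × (1737.4)² ≈ 2395317 km².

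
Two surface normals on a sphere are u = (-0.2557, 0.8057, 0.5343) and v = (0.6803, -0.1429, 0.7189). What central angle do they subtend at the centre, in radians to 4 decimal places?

u·v = 0.0950; |u| = 1.0000, |v| = 1.0000.
cos θ = (u·v)/(|u||v|) = 0.0950, so θ = 1.4756 rad.

1.4756 rad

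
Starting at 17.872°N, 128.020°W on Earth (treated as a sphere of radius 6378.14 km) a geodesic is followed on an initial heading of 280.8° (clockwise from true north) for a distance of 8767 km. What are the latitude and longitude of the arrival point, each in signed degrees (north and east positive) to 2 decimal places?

13.58°, 149.62°

Angular distance δ = d/R = 8767/6378.14 = 1.37454 rad; initial bearing θ = 4.9009 rad.
sin φ₂ = sin φ₁ cos δ + cos φ₁ sin δ cos θ = (0.3069)(0.1950) + (0.9517)(0.9808)(0.1874) = 0.2348, so φ₂ = 13.58°.
Δλ = atan2(sin θ sin δ cos φ₁, cos δ − sin φ₁ sin φ₂) = atan2(-0.9169, 0.1230) = -82.363°.
λ₂ = -128.020° − 82.363° = -210.38° → 149.62° after wrapping to (−180°, 180°].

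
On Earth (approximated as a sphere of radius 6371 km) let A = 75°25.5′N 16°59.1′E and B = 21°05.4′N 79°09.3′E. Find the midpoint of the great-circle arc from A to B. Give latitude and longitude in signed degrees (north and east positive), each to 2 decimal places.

51.03°, 67.19°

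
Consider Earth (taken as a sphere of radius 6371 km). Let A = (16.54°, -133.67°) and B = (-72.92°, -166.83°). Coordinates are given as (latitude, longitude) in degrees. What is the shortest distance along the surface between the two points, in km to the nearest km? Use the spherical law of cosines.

Let φ₁ = 0.2887 rad, φ₂ = -1.2727 rad, and Δλ = -0.5788 rad.
cos c = sin φ₁ sin φ₂ + cos φ₁ cos φ₂ cos Δλ = (0.2847)(-0.9559) + (0.9586)(0.2937)(0.8371) = -0.03643,
so c = arccos(-0.03643) = 1.60723 rad.
Distance = R·c = 6371 × 1.6072 ≈ 10240 km.

10240 km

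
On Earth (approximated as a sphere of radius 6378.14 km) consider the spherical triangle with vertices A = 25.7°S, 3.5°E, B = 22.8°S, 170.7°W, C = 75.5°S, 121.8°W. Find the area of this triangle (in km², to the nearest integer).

Side lengths (central angles): a = 1.0158, b = 1.2771, c = 2.2894 rad; semiperimeter s = 2.2912.
By l'Huilier's theorem, tan(E/4) = √[tan(s/2) tan((s−a)/2) tan((s−b)/2) tan((s−c)/2)], giving spherical excess E = 0.1130 rad.
Area = E·R² = 0.1130 × (6378.14)² ≈ 4597871 km².

4597871 km²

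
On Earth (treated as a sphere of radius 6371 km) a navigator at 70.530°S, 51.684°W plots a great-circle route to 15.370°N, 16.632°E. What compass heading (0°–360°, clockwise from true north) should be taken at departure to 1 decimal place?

64.7°

With φ₁ = -1.2310, φ₂ = 0.2683, Δλ = 1.1923 rad, the forward-azimuth formula gives
θ = atan2( sin Δλ cos φ₂ , cos φ₁ sin φ₂ − sin φ₁ cos φ₂ cos Δλ ) = atan2(0.8960, 0.4242) = 64.66°.
So the initial bearing is 64.7°.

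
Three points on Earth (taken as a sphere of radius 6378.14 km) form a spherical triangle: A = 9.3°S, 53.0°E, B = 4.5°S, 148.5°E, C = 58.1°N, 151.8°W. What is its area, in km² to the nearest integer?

80672337 km²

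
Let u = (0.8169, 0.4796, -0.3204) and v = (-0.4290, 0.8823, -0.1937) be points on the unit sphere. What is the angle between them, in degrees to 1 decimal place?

u·v = 0.1348; |u| = 1.0000, |v| = 1.0000.
cos θ = (u·v)/(|u||v|) = 0.1348, so θ = 82.3°.

82.3°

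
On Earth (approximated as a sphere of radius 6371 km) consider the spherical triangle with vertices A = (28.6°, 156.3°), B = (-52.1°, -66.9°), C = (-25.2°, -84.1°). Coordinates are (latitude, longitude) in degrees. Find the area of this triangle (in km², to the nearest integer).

44969741 km²

Side lengths (central angles): a = 0.5218, b = 2.2096, c = 2.4510 rad; semiperimeter s = 2.5912.
By l'Huilier's theorem, tan(E/4) = √[tan(s/2) tan((s−a)/2) tan((s−b)/2) tan((s−c)/2)], giving spherical excess E = 1.1079 rad.
Area = E·R² = 1.1079 × (6371)² ≈ 44969741 km².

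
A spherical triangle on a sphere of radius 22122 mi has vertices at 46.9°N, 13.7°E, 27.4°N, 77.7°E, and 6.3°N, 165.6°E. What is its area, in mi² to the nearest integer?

435920781 mi²

Side lengths (central angles): a = 1.4879, b = 2.1164, c = 0.9249 rad; semiperimeter s = 2.2646.
By l'Huilier's theorem, tan(E/4) = √[tan(s/2) tan((s−a)/2) tan((s−b)/2) tan((s−c)/2)], giving spherical excess E = 0.8908 rad.
Area = E·R² = 0.8908 × (22122)² ≈ 435920781 mi².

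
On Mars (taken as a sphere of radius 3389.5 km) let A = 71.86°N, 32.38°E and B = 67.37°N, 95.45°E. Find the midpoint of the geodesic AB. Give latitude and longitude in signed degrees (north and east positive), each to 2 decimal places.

72.39°, 67.62°

Central angle δ = 0.3726 rad. Interpolating on the sphere with fraction f = 0.5:
P = [sin((1−f)δ)·A + sin(fδ)·B] / sin δ = 0.5088·A + 0.5088·B in Cartesian coordinates,
giving P = (0.1152, 0.2797, 0.9531), i.e. latitude 72.39°, longitude 67.62°.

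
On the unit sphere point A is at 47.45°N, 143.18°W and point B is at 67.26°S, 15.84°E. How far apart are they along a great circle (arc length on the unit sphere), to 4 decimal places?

Let φ₁ = 0.8282 rad, φ₂ = -1.1739 rad, and Δλ = 2.7754 rad.
cos c = sin φ₁ sin φ₂ + cos φ₁ cos φ₂ cos Δλ = (0.7367)(-0.9223) + (0.6762)(0.3866)(-0.9337) = -0.92349,
so c = arccos(-0.92349) = 2.74788 rad.
On the unit sphere the arc length equals the central angle: 2.7479.

2.7479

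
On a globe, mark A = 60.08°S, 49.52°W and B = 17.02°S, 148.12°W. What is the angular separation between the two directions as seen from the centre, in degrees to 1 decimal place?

Let φ₁ = -1.0486 rad, φ₂ = -0.2971 rad, and Δλ = -1.7209 rad.
cos c = sin φ₁ sin φ₂ + cos φ₁ cos φ₂ cos Δλ = (-0.8667)(-0.2927) + (0.4988)(0.9562)(-0.1495) = 0.18237,
so c = arccos(0.18237) = 1.38740 rad.
So the angular separation is 79.5°.

79.5°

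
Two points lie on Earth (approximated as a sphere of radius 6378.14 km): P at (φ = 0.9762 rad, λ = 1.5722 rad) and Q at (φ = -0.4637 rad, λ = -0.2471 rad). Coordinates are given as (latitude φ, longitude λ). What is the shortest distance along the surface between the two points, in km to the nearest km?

Let φ₁ = 0.9762 rad, φ₂ = -0.4637 rad, and Δλ = -1.8193 rad.
Haversine: a = sin²(Δφ/2) + cos φ₁ cos φ₂ sin²(Δλ/2) = 0.4347 + (0.5602)(0.8944)(0.6230) = 0.74686.
Central angle c = 2·arcsin(√a) = 2.08717 rad.
Distance = R·c = 6378.14 × 2.0872 ≈ 13312 km.

13312 km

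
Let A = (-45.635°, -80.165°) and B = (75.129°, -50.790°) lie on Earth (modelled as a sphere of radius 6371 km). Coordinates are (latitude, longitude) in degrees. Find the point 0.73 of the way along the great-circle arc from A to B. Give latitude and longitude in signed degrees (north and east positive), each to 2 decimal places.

The central angle between A and B is δ = 2.1348 rad.
With f = 0.73, the slerp weights are sin((1−f)δ)/sin δ = 0.6449 and sin(fδ)/sin δ = 1.1832.
Weighted sum of the unit vectors: (0.6449)·(0.1194,-0.6890,-0.7149) + (1.1832)·(0.1622,-0.1989,0.9665) = (0.2690, -0.6796, 0.6825).
Converting back: φ = atan2(z, √(x²+y²)) = 43.04°, λ = atan2(y, x) = -68.41°.

43.04°, -68.41°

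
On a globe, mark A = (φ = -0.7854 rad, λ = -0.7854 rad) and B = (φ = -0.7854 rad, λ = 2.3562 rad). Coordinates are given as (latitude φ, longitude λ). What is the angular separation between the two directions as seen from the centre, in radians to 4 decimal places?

1.5708 rad

With latitudes φ₁ = -45.000°, φ₂ = -45.000° and longitude difference Δλ = -180.000°:
cos c = sin φ₁ sin φ₂ + cos φ₁ cos φ₂ cos Δλ = (-0.7071)(-0.7071) + (0.7071)(0.7071)(-1.0000) = 0.00000,
so c = arccos(0.00000) = 1.57079 rad.
So the angular separation is 1.5708 rad.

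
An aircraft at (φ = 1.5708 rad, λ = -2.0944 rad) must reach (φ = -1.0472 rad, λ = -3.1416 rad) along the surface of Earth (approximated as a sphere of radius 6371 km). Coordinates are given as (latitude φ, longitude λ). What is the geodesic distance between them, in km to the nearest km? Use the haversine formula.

16679 km

With latitudes φ₁ = 90.000°, φ₂ = -60.000° and longitude difference Δλ = -60.000°:
Haversine: a = sin²(Δφ/2) + cos φ₁ cos φ₂ sin²(Δλ/2) = 0.9330 + (-0.0000)(0.5000)(0.2500) = 0.93301.
Central angle c = 2·arcsin(√a) = 2.61800 rad.
Distance = R·c = 6371 × 2.6180 ≈ 16679 km.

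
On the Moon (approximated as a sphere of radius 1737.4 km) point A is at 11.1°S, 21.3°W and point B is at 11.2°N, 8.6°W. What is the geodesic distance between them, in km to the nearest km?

777 km

With latitudes φ₁ = -11.100°, φ₂ = 11.200° and longitude difference Δλ = 12.700°:
cos c = sin φ₁ sin φ₂ + cos φ₁ cos φ₂ cos Δλ = (-0.1925)(0.1942) + (0.9813)(0.9810)(0.9755) = 0.90166,
so c = arccos(0.90166) = 0.44721 rad.
Distance = R·c = 1737.4 × 0.4472 ≈ 777 km.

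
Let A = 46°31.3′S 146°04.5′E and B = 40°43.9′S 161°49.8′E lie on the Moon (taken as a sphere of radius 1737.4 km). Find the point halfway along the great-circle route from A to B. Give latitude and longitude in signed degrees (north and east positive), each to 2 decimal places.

Central angle δ = 0.2227 rad. Interpolating on the sphere with fraction f = 0.5:
P = [sin((1−f)δ)·A + sin(fδ)·B] / sin δ = 0.5031·A + 0.5031·B in Cartesian coordinates,
giving P = (-0.6495, 0.3121, -0.6934), i.e. latitude -43.90°, longitude 154.33°.

-43.90°, 154.33°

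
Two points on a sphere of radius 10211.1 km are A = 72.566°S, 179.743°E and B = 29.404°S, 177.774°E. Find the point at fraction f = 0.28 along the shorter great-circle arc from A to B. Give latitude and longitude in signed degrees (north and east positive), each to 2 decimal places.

-60.48°, 178.68°

Central angle δ = 0.7535 rad. Interpolating on the sphere with fraction f = 0.28:
P = [sin((1−f)δ)·A + sin(fδ)·B] / sin δ = 0.7546·A + 0.3061·B in Cartesian coordinates,
giving P = (-0.4925, 0.0114, -0.8702), i.e. latitude -60.48°, longitude 178.68°.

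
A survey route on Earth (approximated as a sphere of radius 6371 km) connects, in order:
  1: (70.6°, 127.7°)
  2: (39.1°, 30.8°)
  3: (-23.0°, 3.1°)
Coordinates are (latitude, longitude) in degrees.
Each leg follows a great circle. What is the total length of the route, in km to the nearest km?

Leg 1→2: central angle 0.9717 rad, distance 6190.7 km.
Leg 2→3: central angle 1.1744 rad, distance 7482.4 km.
Total: 6190.7 + 7482.4 ≈ 13673 km.

13673 km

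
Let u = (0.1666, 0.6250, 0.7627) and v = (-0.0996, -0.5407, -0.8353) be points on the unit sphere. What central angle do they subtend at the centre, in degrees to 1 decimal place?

u·v = -0.9916; |u| = 1.0000, |v| = 1.0000.
cos θ = (u·v)/(|u||v|) = -0.9916, so θ = 172.6°.

172.6°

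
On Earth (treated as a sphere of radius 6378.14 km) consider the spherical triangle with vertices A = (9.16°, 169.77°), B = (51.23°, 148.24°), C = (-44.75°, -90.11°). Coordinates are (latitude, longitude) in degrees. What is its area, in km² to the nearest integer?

35528354 km²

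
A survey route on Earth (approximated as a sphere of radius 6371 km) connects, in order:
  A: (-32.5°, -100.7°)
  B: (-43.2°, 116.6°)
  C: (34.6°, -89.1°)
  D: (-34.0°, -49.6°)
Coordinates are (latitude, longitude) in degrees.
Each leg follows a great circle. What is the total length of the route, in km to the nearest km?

37055 km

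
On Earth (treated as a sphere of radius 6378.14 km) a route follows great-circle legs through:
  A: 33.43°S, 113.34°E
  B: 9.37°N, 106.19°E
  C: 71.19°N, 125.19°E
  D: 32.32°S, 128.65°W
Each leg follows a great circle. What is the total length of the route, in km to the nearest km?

25811 km

Leg A→B: central angle 0.7564 rad, distance 4824.3 km.
Leg B→C: central angle 1.0985 rad, distance 7006.5 km.
Leg C→D: central angle 2.1919 rad, distance 13980.2 km.
Total: 4824.3 + 7006.5 + 13980.2 ≈ 25811 km.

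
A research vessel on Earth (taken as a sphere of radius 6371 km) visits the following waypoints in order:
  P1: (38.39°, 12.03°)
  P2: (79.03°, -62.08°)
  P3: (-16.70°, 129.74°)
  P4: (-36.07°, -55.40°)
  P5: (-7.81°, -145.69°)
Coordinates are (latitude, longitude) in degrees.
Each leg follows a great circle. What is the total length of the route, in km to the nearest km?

Leg P1→P2: central angle 0.8626 rad, distance 5495.3 km.
Leg P2→P3: central angle 2.0494 rad, distance 13056.5 km.
Leg P3→P4: central angle 2.2167 rad, distance 14122.5 km.
Leg P4→P5: central angle 1.4948 rad, distance 9523.2 km.
Total: 5495.3 + 13056.5 + 14122.5 + 9523.2 ≈ 42197 km.

42197 km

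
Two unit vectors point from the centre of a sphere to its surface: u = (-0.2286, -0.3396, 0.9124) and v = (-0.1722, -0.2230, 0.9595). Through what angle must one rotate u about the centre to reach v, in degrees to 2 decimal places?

u·v = 0.9905; |u| = 1.0000, |v| = 1.0000.
cos θ = (u·v)/(|u||v|) = 0.9905, so θ = 7.90°.

7.90°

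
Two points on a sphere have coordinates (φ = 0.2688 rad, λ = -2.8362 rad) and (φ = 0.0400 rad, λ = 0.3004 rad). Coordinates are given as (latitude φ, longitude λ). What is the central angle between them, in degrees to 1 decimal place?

162.3°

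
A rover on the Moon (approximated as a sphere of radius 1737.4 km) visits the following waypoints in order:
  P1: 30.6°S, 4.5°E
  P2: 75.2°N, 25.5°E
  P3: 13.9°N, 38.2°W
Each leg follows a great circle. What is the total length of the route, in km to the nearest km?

Leg P1→P2: central angle 1.8618 rad, distance 3234.6 km.
Leg P2→P3: central angle 1.2216 rad, distance 2122.4 km.
Total: 3234.6 + 2122.4 ≈ 5357 km.

5357 km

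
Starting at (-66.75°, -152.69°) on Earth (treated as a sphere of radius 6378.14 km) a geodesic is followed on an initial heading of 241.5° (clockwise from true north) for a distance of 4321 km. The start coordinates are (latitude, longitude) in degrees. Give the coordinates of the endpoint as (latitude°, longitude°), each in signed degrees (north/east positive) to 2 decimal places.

-56.51°, 120.71°

Angular distance δ = d/R = 4321/6378.14 = 0.67747 rad; initial bearing θ = 4.2150 rad.
sin φ₂ = sin φ₁ cos δ + cos φ₁ sin δ cos θ = (-0.9188)(0.7792) + (0.3947)(0.6268)(-0.4772) = -0.8340, so φ₂ = -56.51°.
Δλ = atan2(sin θ sin δ cos φ₁, cos δ − sin φ₁ sin φ₂) = atan2(-0.2175, 0.0129) = -86.596°.
λ₂ = -152.690° − 86.596° = -239.29° → 120.71° after wrapping to (−180°, 180°].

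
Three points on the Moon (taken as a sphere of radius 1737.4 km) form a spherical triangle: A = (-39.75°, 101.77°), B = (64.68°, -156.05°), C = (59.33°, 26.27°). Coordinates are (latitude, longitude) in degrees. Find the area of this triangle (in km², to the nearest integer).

5652007 km²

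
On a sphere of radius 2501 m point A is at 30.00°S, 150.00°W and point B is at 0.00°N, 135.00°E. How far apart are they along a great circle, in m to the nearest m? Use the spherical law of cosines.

3363 m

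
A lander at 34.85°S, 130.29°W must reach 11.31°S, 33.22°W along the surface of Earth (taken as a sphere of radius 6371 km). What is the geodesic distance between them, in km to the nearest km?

In radians: φ₁ = -0.6082, φ₂ = -0.1974, Δλ = 97.070° = 1.6942 rad.
cos c = sin φ₁ sin φ₂ + cos φ₁ cos φ₂ cos Δλ = (-0.5714)(-0.1961) + (0.8207)(0.9806)(-0.1231) = 0.01302,
so c = arccos(0.01302) = 1.55777 rad.
Distance = R·c = 6371 × 1.5578 ≈ 9925 km.

9925 km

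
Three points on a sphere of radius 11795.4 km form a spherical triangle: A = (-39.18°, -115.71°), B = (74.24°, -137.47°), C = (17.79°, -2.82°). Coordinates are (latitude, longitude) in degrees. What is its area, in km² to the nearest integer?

Side lengths (central angles): a = 1.4583, b = 2.0716, c = 1.9960 rad; semiperimeter s = 2.7629.
By l'Huilier's theorem, tan(E/4) = √[tan(s/2) tan((s−a)/2) tan((s−b)/2) tan((s−c)/2)], giving spherical excess E = 2.6020 rad.
Area = E·R² = 2.6020 × (11795.4)² ≈ 362020657 km².

362020657 km²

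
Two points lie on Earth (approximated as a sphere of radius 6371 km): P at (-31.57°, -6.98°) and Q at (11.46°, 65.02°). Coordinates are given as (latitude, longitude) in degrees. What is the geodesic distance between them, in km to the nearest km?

In radians: φ₁ = -0.5510, φ₂ = 0.2000, Δλ = 72.000° = 1.2566 rad.
Haversine: a = sin²(Δφ/2) + cos φ₁ cos φ₂ sin²(Δλ/2) = 0.1345 + (0.8520)(0.9801)(0.3455) = 0.42299.
Central angle c = 2·arcsin(√a) = 1.41617 rad.
Distance = R·c = 6371 × 1.4162 ≈ 9022 km.

9022 km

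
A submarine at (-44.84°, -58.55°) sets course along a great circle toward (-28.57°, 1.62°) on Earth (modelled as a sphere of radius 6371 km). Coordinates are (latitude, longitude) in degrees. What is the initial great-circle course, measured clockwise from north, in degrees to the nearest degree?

92°

With φ₁ = -0.7826, φ₂ = -0.4986, Δλ = 1.0502 rad, the forward-azimuth formula gives
θ = atan2( sin Δλ cos φ₂ , cos φ₁ sin φ₂ − sin φ₁ cos φ₂ cos Δλ ) = atan2(0.7619, -0.0311) = 92.33°.
So the initial bearing is 92°.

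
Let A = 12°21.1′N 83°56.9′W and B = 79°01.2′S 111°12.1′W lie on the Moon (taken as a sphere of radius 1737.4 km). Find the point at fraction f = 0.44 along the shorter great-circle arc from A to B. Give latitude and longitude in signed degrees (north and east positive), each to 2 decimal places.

The central angle between A and B is δ = 1.6154 rad.
With f = 0.44, the slerp weights are sin((1−f)δ)/sin δ = 0.7870 and sin(fδ)/sin δ = 0.6531.
Weighted sum of the unit vectors: (0.7870)·(0.1030,-0.9714,0.2139) + (0.6531)·(-0.0689,-0.1776,-0.9817) = (0.0361, -0.8804, -0.4728).
Converting back: φ = atan2(z, √(x²+y²)) = -28.21°, λ = atan2(y, x) = -87.65°.

-28.21°, -87.65°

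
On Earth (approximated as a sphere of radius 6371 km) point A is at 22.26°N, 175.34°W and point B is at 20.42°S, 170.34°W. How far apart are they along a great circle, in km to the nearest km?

4777 km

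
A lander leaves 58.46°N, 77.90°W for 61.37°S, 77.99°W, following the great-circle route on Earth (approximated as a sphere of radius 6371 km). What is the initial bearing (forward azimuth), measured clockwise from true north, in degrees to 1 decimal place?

180.0°

Δλ = -0.090° = -0.0016 rad.
y = sin Δλ · cos φ₂ = (-0.0016)(0.4792) = -0.0008
x = cos φ₁ sin φ₂ − sin φ₁ cos φ₂ cos Δλ = (0.5231)(-0.8777) − (0.8523)(0.4792)(1.0000) = -0.8675
θ = atan2(y, x) = -179.95°; adding 360° gives 180.0°.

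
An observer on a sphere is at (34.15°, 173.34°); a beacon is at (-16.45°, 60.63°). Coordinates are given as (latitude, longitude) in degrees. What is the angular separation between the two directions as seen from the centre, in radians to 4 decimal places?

In radians: φ₁ = 0.5960, φ₂ = -0.2871, Δλ = -112.710° = -1.9672 rad.
cos c = sin φ₁ sin φ₂ + cos φ₁ cos φ₂ cos Δλ = (0.5614)(-0.2832) + (0.8276)(0.9591)(-0.3861) = -0.46539,
so c = arccos(-0.46539) = 2.05487 rad.
So the angular separation is 2.0549 rad.

2.0549 rad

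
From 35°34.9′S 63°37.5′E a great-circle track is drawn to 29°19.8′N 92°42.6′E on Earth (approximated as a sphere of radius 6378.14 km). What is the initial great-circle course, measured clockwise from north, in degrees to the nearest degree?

Δλ = 29.085° = 0.5076 rad.
y = sin Δλ · cos φ₂ = (0.4861)(0.8718) = 0.4238
x = cos φ₁ sin φ₂ − sin φ₁ cos φ₂ cos Δλ = (0.8133)(0.4898) − (-0.5819)(0.8718)(0.8739) = 0.8417
θ = atan2(y, x) = 26.73°, so the bearing is 27°.

27°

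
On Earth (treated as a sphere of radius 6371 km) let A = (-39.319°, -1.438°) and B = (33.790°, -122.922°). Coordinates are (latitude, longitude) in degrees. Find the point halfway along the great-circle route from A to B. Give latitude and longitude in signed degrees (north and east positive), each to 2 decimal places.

-5.63°, -65.84°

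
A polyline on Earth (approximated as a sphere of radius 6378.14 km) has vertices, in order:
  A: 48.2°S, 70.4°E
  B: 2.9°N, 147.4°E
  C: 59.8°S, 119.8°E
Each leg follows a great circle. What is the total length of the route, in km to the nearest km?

Leg A→B: central angle 1.4585 rad, distance 9302.7 km.
Leg B→C: central angle 1.1577 rad, distance 7383.7 km.
Total: 9302.7 + 7383.7 ≈ 16686 km.

16686 km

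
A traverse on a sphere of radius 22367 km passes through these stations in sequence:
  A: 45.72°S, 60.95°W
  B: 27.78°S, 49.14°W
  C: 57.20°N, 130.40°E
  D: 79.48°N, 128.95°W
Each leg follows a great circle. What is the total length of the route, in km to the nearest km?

Leg A→B: central angle 0.3531 rad, distance 7897.9 km.
Leg B→C: central angle 2.6281 rad, distance 58782.4 km.
Leg C→D: central angle 0.6298 rad, distance 14086.2 km.
Total: 7897.9 + 58782.4 + 14086.2 ≈ 80766 km.

80766 km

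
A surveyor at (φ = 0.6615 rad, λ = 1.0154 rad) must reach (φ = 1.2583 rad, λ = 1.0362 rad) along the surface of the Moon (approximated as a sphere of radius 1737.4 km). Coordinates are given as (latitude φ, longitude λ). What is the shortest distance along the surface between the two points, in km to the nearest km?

Let φ₁ = 0.6615 rad, φ₂ = 1.2583 rad, and Δλ = 0.0208 rad.
cos c = sin φ₁ sin φ₂ + cos φ₁ cos φ₂ cos Δλ = (0.6143)(0.9516) + (0.7891)(0.3074)(0.9998) = 0.82709,
so c = arccos(0.82709) = 0.59689 rad.
Distance = R·c = 1737.4 × 0.5969 ≈ 1037 km.

1037 km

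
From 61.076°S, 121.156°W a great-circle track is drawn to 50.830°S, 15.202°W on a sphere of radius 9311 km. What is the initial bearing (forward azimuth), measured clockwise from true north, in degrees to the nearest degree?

Δλ = 105.954° = 1.8492 rad.
y = sin Δλ · cos φ₂ = (0.9615)(0.6316) = 0.6073
x = cos φ₁ sin φ₂ − sin φ₁ cos φ₂ cos Δλ = (0.4836)(-0.7753) − (-0.8753)(0.6316)(-0.2749) = -0.5269
θ = atan2(y, x) = 130.95°, so the bearing is 131°.

131°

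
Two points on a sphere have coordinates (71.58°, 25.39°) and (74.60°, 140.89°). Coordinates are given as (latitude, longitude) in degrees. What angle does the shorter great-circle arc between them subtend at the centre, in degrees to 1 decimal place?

28.5°

In radians: φ₁ = 1.2493, φ₂ = 1.3020, Δλ = 115.500° = 2.0159 rad.
Haversine: a = sin²(Δφ/2) + cos φ₁ cos φ₂ sin²(Δλ/2) = 0.0007 + (0.3160)(0.2656)(0.7153) = 0.06071.
Central angle c = 2·arcsin(√a) = 0.49792 rad.
So the angular separation is 28.5°.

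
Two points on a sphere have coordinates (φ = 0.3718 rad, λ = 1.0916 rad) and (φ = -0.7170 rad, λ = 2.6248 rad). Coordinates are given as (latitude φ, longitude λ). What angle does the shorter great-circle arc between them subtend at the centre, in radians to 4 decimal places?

1.7848 rad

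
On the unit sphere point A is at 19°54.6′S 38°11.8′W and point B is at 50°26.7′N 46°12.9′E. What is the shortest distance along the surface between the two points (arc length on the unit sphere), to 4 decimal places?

With latitudes φ₁ = -19.910°, φ₂ = 50.445° and longitude difference Δλ = 84.412°:
cos c = sin φ₁ sin φ₂ + cos φ₁ cos φ₂ cos Δλ = (-0.3405)(0.7710) + (0.9402)(0.6368)(0.0974) = -0.20426,
so c = arccos(-0.20426) = 1.77650 rad.
On the unit sphere the arc length equals the central angle: 1.7765.

1.7765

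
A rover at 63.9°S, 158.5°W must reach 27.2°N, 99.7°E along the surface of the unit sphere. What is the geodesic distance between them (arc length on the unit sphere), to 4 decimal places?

Let φ₁ = -1.1153 rad, φ₂ = 0.4747 rad, and Δλ = -1.7767 rad.
cos c = sin φ₁ sin φ₂ + cos φ₁ cos φ₂ cos Δλ = (-0.8980)(0.4571) + (0.4399)(0.8894)(-0.2045) = -0.49050,
so c = arccos(-0.49050) = 2.08346 rad.
On the unit sphere the arc length equals the central angle: 2.0835.

2.0835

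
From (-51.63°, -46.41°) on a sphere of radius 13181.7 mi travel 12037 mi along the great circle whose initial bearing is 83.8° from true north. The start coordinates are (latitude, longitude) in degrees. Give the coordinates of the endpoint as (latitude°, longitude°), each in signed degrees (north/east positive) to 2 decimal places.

-25.22°, 14.02°

Angular distance δ = d/R = 12037/13181.7 = 0.91316 rad; initial bearing θ = 1.4626 rad.
sin φ₂ = sin φ₁ cos δ + cos φ₁ sin δ cos θ = (-0.7840)(0.6112) + (0.6207)(0.7914)(0.1080) = -0.4262, so φ₂ = -25.22°.
Δλ = atan2(sin θ sin δ cos φ₁, cos δ − sin φ₁ sin φ₂) = atan2(0.4884, 0.2771) = 60.429°.
λ₂ = -46.410° + 60.429° = 14.02°.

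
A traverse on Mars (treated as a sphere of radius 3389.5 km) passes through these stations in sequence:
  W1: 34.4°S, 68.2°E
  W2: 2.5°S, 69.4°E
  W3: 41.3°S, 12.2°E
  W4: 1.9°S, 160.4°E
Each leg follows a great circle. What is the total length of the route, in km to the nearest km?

Leg W1→W2: central angle 0.5571 rad, distance 1888.3 km.
Leg W2→W3: central angle 1.1203 rad, distance 3797.4 km.
Leg W3→W4: central angle 2.2348 rad, distance 7574.8 km.
Total: 1888.3 + 3797.4 + 7574.8 ≈ 13261 km.

13261 km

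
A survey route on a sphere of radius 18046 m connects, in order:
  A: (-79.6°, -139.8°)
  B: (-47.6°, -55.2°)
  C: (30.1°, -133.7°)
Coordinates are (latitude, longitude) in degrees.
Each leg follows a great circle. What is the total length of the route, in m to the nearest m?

46354 m

Leg A→B: central angle 0.7410 rad, distance 13372.5 m.
Leg B→C: central angle 1.8276 rad, distance 32981.7 m.
Total: 13372.5 + 32981.7 ≈ 46354 m.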